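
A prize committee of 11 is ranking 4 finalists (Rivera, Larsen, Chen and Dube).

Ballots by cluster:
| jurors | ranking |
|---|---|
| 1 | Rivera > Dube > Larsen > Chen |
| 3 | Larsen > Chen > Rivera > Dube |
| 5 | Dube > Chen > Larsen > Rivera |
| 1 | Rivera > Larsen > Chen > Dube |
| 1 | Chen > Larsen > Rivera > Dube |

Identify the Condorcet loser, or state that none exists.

none

Head-to-head results (11 jurors):
Rivera vs Larsen: Rivera is ranked higher on 1+1 = 2 ballots, Larsen on 9. Larsen wins 9–2.
Rivera–Chen: Chen 9–2.
Rivera vs Dube: 6 to 5, Rivera.
Larsen–Chen: Chen 6–5.
Larsen vs Dube: Dube, 6–5.
Chen vs Dube: 3+1+1 = 5 for Chen, 6 for Dube — Dube by 6–5.
Every nominee wins at least one matchup (Rivera beats Dube; Larsen beats Rivera; Chen beats Rivera; Dube beats Larsen), so there is no Condorcet loser.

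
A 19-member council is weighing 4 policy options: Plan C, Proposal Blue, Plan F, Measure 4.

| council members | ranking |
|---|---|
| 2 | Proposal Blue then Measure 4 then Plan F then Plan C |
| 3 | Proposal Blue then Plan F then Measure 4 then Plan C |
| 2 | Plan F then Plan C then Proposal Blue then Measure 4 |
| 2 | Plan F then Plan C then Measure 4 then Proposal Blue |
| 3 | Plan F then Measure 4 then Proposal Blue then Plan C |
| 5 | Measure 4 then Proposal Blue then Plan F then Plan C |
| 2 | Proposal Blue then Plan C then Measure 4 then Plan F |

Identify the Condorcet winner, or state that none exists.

none

Pairwise majorities:
Plan C vs Proposal Blue: Plan C is ranked higher on 2+2 = 4 ballots, Proposal Blue on 15. Proposal Blue wins 15–4.
Plan C vs Plan F: Plan C is ranked higher on 2 ballots, Plan F on 17. Plan F wins 17–2.
Plan C vs Measure 4: Measure 4 wins 13–6.
Proposal Blue vs Plan F: Proposal Blue preferred on 2+3+5+2 = 12 ballots; Proposal Blue wins 12–7.
Proposal Blue vs Measure 4: Measure 4, 10–9.
Plan F–Measure 4: Plan F 10–9.
No option is unbeaten: Plan C loses to Proposal Blue; Proposal Blue loses to Measure 4; Plan F loses to Proposal Blue; Measure 4 loses to Plan F. In particular Proposal Blue → Plan F → Measure 4 → Proposal Blue is a majority cycle — no Condorcet winner exists.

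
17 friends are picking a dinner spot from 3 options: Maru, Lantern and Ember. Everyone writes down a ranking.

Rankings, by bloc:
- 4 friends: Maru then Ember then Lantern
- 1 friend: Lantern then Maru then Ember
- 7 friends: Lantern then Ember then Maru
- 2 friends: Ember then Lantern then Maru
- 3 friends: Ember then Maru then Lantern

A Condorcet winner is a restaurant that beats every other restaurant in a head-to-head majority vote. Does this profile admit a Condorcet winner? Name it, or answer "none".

Ember

Check each pair by majority over 17 ballots:
Maru vs Lantern: Lantern wins 10–7.
Maru vs Ember: Ember, 12–5.
Lantern vs Ember: Ember wins 9–8.
Ember defeats every rival head-to-head and is the Condorcet winner.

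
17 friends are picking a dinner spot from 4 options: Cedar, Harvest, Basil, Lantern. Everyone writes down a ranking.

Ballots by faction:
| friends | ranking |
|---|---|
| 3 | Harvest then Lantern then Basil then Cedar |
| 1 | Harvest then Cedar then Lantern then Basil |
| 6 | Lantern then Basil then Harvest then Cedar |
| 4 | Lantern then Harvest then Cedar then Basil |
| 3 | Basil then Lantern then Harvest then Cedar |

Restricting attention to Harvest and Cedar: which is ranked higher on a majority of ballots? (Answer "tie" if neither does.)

Ballots ranking Harvest above Cedar: 3 + 1 + 6 + 4 + 3 = 17.
Ballots ranking Cedar above Harvest: 17 − 17 = 0.
Harvest wins the head-to-head 17–0.

Harvest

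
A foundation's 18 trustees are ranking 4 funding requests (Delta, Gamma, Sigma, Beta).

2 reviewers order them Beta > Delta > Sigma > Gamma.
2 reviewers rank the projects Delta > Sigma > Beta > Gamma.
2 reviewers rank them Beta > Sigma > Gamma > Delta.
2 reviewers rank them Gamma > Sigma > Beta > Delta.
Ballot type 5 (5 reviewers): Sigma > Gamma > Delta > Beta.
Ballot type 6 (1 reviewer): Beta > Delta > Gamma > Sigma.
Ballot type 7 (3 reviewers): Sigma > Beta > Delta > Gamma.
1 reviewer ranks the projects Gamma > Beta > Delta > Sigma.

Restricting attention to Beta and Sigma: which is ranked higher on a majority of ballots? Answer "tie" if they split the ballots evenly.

Ballots ranking Beta above Sigma: 2 + 2 + 1 + 1 = 6.
Ballots ranking Sigma above Beta: 18 − 6 = 12.
Sigma wins the head-to-head 12–6.

Sigma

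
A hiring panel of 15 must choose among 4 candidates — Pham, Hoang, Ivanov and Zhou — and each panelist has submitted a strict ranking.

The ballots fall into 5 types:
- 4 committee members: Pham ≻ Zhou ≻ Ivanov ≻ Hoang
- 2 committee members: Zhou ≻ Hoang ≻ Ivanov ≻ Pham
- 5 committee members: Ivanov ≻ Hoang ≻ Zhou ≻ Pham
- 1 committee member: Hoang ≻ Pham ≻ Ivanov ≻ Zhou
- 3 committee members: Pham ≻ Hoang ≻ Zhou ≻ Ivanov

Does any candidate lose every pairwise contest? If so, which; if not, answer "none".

none

Head-to-head results (15 committee members):
Pham vs Hoang: 7 to 8, Hoang.
Pham vs Ivanov: Pham, 8–7.
Pham–Zhou: Pham 8–7.
Hoang vs Ivanov: 2+1+3 = 6 for Hoang, 9 for Ivanov — Ivanov by 9–6.
Hoang vs Zhou: Hoang is ranked higher on 5+1+3 = 9 ballots, Zhou on 6. Hoang wins 9–6.
Ivanov vs Zhou: Zhou, 9–6.
Each candidate has at least one pairwise win (Pham beats Ivanov; Hoang beats Pham; Ivanov beats Hoang; Zhou beats Ivanov) — no Condorcet loser.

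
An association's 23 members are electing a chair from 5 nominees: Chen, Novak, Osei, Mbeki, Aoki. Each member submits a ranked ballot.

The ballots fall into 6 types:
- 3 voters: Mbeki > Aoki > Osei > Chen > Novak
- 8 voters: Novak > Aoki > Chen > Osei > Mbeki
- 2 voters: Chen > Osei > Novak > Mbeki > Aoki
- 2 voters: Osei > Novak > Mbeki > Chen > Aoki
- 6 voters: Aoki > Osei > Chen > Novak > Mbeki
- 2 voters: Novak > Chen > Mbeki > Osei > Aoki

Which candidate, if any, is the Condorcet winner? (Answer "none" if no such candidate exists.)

Check each pair by majority over 23 ballots:
Chen vs Novak: 3+2+6 = 11 for Chen, 12 for Novak — Novak by 12–11.
Chen vs Osei: 12 to 11, Chen.
Chen–Mbeki: Chen 18–5.
Chen vs Aoki: Aoki, 17–6.
Novak vs Osei: 10 to 13, Osei.
Novak vs Mbeki: Novak, 20–3.
Novak vs Aoki: 8+2+2+2 = 14 for Novak, 9 for Aoki — Novak by 14–9.
Osei–Mbeki: Osei 18–5.
Osei vs Aoki: 6 to 17, Aoki.
Mbeki–Aoki: Aoki 14–9.
Every candidate loses at least once (Chen loses to Novak; Novak loses to Osei; Osei loses to Chen; Mbeki loses to Chen; Aoki loses to Novak). The majority relation contains the cycle Chen > Osei > Novak > Chen, so there is no Condorcet winner.

none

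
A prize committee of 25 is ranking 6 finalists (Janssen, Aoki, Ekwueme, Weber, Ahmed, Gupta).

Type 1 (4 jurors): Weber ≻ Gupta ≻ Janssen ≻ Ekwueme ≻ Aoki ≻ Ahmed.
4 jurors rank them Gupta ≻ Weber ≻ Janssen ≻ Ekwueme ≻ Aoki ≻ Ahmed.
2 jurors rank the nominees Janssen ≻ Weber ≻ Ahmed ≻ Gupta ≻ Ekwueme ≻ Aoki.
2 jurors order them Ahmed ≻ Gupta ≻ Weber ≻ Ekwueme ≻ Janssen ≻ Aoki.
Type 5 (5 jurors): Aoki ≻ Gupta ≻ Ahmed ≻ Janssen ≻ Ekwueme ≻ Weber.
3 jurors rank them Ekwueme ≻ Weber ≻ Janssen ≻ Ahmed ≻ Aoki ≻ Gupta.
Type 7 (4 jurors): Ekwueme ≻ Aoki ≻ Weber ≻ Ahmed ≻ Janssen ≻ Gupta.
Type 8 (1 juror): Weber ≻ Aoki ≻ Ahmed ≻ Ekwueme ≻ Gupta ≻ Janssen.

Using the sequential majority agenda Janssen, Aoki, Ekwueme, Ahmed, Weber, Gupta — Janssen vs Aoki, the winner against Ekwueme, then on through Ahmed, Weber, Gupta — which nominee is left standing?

Round 1: Janssen vs Aoki — 15–10, Janssen advances.
Round 2: Janssen vs Ekwueme — 15–10, Janssen advances.
Round 3: Janssen vs Ahmed — 13–12, Janssen advances.
Round 4: Janssen vs Weber — 7–18, Weber advances.
Round 5: Weber vs Gupta — 14–11, Weber advances.
The agenda winner is Weber.

Weber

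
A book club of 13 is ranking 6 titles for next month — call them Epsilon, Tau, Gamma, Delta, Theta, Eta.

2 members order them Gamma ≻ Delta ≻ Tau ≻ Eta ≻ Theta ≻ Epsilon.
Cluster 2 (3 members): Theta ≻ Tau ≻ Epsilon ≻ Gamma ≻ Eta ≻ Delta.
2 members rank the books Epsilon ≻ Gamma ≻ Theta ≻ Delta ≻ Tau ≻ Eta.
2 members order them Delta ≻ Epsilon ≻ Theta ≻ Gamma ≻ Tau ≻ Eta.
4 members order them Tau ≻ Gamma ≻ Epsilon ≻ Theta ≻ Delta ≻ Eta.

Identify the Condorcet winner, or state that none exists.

Head-to-head results (13 members):
Epsilon vs Tau: 4 to 9, Tau.
Epsilon vs Gamma: Epsilon is ranked higher on 3+2+2 = 7 ballots, Gamma on 6. Epsilon wins 7–6.
Epsilon vs Delta: 3+2+4 = 9 for Epsilon, 4 for Delta — Epsilon by 9–4.
Epsilon vs Theta: Epsilon is ranked higher on 2+2+4 = 8 ballots, Theta on 5. Epsilon wins 8–5.
Epsilon–Eta: Epsilon 11–2.
Tau vs Gamma: Tau, 7–6.
Tau vs Delta: Tau wins 7–6.
Tau vs Theta: 2+4 = 6 for Tau, 7 for Theta — Theta by 7–6.
Tau–Eta: Tau 13–0.
Gamma vs Delta: 11 to 2, Gamma.
Gamma vs Theta: Gamma wins 8–5.
Gamma–Eta: Gamma 13–0.
Delta vs Theta: Delta preferred on 2+2 = 4 ballots; Theta wins 9–4.
Delta vs Eta: Delta, 10–3.
Theta–Eta: Theta 11–2.
Every book loses at least once (Epsilon loses to Tau; Tau loses to Theta; Gamma loses to Epsilon; Delta loses to Epsilon; Theta loses to Epsilon; Eta loses to Epsilon). The majority relation contains the cycle Epsilon → Theta → Tau → Epsilon, so there is no Condorcet winner.

none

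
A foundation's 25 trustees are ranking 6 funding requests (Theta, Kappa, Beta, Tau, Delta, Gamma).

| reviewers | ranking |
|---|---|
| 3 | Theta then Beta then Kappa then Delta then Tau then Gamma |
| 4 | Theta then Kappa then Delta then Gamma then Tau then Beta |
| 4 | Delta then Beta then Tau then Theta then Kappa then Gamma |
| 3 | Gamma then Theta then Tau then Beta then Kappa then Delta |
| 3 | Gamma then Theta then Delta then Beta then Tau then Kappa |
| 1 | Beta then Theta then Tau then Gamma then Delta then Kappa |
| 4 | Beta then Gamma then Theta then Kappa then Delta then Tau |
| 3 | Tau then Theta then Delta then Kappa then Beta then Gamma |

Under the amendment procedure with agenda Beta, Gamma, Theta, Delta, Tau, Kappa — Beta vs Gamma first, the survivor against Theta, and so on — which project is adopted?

Theta

Round 1: Beta vs Gamma — 15–10, Beta advances.
Round 2: Beta vs Theta — 9–16, Theta advances.
Round 3: Theta vs Delta — 21–4, Theta advances.
Round 4: Theta vs Tau — 18–7, Theta advances.
Round 5: Theta vs Kappa — 25–0, Theta advances.
Theta survives the agenda.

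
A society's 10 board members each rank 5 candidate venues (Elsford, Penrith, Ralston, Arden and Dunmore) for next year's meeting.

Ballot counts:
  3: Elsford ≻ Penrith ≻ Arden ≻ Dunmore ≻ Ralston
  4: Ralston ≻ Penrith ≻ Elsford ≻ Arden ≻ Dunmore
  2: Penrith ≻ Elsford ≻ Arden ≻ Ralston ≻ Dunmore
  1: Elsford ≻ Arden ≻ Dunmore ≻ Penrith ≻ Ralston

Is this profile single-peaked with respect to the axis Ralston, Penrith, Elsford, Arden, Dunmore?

yes

Axis positions: Ralston=1, Penrith=2, Elsford=3, Arden=4, Dunmore=5.
Faction 1 (peak Elsford at position 3): ranking walks positions 3-2-4-5-1, expanding outward from the peak — single-peaked.
Faction 2 (peak Ralston at position 1): ranking walks positions 1-2-3-4-5, expanding outward from the peak — single-peaked.
Faction 3 (peak Penrith at position 2): ranking walks positions 2-3-4-1-5, expanding outward from the peak — single-peaked.
Faction 4 (peak Elsford at position 3): ranking walks positions 3-4-5-2-1, expanding outward from the peak — single-peaked.
Every ranking is single-peaked on this axis.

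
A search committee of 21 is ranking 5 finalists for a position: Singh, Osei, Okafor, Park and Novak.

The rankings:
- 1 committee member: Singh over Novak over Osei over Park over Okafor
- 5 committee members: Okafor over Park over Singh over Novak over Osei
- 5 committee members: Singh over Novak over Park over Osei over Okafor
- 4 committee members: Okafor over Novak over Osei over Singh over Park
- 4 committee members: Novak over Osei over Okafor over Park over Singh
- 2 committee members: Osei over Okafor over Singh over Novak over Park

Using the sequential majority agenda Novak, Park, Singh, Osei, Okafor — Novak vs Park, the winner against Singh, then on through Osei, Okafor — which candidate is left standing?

Okafor

Round 1: Novak vs Park — 16–5, Novak advances.
Round 2: Novak vs Singh — 8–13, Singh advances.
Round 3: Singh vs Osei — 11–10, Singh advances.
Round 4: Singh vs Okafor — 6–15, Okafor advances.
Okafor survives the agenda.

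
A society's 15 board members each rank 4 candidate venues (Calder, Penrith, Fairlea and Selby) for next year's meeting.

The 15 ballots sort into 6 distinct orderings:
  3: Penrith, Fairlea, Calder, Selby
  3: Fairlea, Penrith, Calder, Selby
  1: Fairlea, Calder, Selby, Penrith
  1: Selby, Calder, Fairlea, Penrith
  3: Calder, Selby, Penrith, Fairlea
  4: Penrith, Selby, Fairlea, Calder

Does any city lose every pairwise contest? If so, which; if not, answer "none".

none

Head-to-head results (15 organisers):
Calder vs Penrith: Calder is ranked higher on 1+1+3 = 5 ballots, Penrith on 10. Penrith wins 10–5.
Calder vs Fairlea: Fairlea, 11–4.
Calder vs Selby: Calder wins 10–5.
Penrith vs Fairlea: Penrith, 10–5.
Penrith vs Selby: Penrith wins 10–5.
Fairlea vs Selby: 3+3+1 = 7 for Fairlea, 8 for Selby — Selby by 8–7.
No city is winless: Calder beats Selby; Penrith beats Calder; Fairlea beats Calder; Selby beats Fairlea. There is no Condorcet loser.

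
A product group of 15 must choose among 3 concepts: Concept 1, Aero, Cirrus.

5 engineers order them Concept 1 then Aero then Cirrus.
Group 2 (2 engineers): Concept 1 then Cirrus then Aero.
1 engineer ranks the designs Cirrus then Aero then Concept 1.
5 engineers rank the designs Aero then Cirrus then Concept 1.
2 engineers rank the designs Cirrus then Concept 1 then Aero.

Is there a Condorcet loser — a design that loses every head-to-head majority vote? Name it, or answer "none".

none

Head-to-head results (15 engineers):
Concept 1 vs Aero: 5+2+2 = 9 for Concept 1, 6 for Aero — Concept 1 by 9–6.
Concept 1 vs Cirrus: Cirrus wins 8–7.
Aero vs Cirrus: Aero is ranked higher on 5+5 = 10 ballots, Cirrus on 5. Aero wins 10–5.
No design is winless: Concept 1 beats Aero; Aero beats Cirrus; Cirrus beats Concept 1. There is no Condorcet loser.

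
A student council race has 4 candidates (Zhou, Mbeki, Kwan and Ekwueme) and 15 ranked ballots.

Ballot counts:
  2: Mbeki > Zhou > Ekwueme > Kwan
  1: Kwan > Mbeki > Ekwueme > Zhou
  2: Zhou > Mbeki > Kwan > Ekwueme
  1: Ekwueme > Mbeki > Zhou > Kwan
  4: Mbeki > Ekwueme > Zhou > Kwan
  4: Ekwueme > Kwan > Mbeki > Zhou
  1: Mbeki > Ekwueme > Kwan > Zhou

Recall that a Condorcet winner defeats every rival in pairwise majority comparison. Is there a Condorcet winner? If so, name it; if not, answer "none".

Mbeki

Pairwise majorities:
Zhou–Mbeki: Mbeki 13–2.
Zhou vs Kwan: Zhou, 9–6.
Zhou vs Ekwueme: Ekwueme wins 11–4.
Mbeki vs Kwan: Mbeki, 10–5.
Mbeki vs Ekwueme: 2+1+2+4+1 = 10 for Mbeki, 5 for Ekwueme — Mbeki by 10–5.
Kwan vs Ekwueme: 3 to 12, Ekwueme.
Mbeki wins every pairwise contest, so Mbeki is the Condorcet winner.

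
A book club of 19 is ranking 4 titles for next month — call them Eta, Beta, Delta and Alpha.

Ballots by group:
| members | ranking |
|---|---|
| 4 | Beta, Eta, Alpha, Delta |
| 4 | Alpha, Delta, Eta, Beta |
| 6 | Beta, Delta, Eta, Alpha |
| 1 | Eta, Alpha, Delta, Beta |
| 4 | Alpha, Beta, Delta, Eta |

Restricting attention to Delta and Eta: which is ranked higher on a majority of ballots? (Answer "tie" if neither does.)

Delta

Ballots ranking Delta above Eta: 4 + 6 + 4 = 14.
Ballots ranking Eta above Delta: 19 − 14 = 5.
Delta wins the head-to-head 14–5.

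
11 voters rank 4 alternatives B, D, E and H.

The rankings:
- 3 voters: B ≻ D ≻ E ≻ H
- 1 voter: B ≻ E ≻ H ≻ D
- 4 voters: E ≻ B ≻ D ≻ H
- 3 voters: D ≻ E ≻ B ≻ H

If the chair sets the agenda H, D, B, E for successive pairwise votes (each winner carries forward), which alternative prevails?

E

Round 1: H vs D — 1–10, D advances.
Round 2: D vs B — 3–8, B advances.
Round 3: B vs E — 4–7, E advances.
E survives the agenda.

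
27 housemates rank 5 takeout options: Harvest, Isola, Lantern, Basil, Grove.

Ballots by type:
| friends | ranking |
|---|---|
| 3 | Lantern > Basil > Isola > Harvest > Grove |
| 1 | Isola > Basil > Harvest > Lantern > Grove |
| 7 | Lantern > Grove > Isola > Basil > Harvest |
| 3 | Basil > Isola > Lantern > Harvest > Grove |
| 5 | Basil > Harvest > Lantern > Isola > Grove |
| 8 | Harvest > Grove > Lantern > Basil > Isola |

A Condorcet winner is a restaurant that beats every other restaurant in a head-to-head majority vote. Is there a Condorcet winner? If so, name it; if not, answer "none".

none

Pairwise majorities:
Harvest vs Isola: Harvest preferred on 5+8 = 13 ballots; Isola wins 14–13.
Harvest vs Lantern: Harvest, 14–13.
Harvest vs Basil: Basil wins 19–8.
Harvest vs Grove: Harvest, 20–7.
Isola vs Lantern: 4 to 23, Lantern.
Isola vs Basil: Basil wins 19–8.
Isola–Grove: Grove 15–12.
Lantern vs Basil: Lantern is ranked higher on 3+7+8 = 18 ballots, Basil on 9. Lantern wins 18–9.
Lantern–Grove: Lantern 19–8.
Basil–Grove: Grove 15–12.
Every restaurant loses at least once (Harvest loses to Isola; Isola loses to Lantern; Lantern loses to Harvest; Basil loses to Lantern; Grove loses to Harvest). The majority relation contains the cycle Harvest beats Lantern beats Isola beats Harvest, so there is no Condorcet winner.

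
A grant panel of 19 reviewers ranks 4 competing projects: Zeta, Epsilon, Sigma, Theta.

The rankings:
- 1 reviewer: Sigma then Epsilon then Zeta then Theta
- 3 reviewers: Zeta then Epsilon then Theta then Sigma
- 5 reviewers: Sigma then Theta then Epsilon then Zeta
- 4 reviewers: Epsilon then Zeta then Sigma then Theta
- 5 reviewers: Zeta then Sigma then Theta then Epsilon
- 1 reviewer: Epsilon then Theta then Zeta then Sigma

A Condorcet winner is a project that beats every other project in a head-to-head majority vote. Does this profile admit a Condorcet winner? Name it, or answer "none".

Head-to-head results (19 reviewers):
Zeta–Epsilon: Epsilon 11–8.
Zeta–Sigma: Zeta 13–6.
Zeta vs Theta: Zeta, 13–6.
Epsilon vs Sigma: Sigma, 11–8.
Epsilon–Theta: Theta 10–9.
Sigma vs Theta: Sigma wins 15–4.
Every project loses at least once (Zeta loses to Epsilon; Epsilon loses to Sigma; Sigma loses to Zeta; Theta loses to Zeta). The majority relation contains the cycle Zeta → Sigma → Epsilon → Zeta, so there is no Condorcet winner.

none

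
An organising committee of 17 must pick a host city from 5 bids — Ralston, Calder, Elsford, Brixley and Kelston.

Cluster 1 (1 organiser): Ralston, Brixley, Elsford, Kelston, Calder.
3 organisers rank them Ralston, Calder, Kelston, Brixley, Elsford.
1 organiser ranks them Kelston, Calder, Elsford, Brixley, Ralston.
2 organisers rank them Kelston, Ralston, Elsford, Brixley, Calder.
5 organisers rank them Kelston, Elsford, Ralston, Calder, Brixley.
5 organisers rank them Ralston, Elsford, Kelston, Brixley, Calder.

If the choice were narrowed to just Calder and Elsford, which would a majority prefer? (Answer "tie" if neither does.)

Ballots ranking Calder above Elsford: 3 + 1 = 4.
Ballots ranking Elsford above Calder: 17 − 4 = 13.
Elsford wins the head-to-head 13–4.

Elsford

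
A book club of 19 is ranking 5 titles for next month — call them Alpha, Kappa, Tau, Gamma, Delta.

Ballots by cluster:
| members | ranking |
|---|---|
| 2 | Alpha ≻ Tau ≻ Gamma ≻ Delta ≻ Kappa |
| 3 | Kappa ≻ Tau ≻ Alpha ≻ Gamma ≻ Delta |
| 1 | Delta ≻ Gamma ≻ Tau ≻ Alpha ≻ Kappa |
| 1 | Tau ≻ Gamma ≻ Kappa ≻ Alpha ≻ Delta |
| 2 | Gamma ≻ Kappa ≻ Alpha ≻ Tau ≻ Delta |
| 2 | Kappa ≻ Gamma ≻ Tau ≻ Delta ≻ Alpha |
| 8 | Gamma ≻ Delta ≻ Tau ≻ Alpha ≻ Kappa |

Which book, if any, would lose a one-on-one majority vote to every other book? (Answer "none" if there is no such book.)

Kappa

Pairwise majorities:
Alpha vs Kappa: 11 to 8, Alpha.
Alpha–Tau: Tau 15–4.
Alpha vs Gamma: Alpha preferred on 2+3 = 5 ballots; Gamma wins 14–5.
Alpha vs Delta: Delta, 11–8.
Kappa vs Tau: 3+2+2 = 7 for Kappa, 12 for Tau — Tau by 12–7.
Kappa vs Gamma: Gamma, 14–5.
Kappa vs Delta: Delta wins 11–8.
Tau vs Gamma: 6 to 13, Gamma.
Tau–Delta: Tau 10–9.
Gamma vs Delta: Gamma wins 18–1.
Only Kappa has no wins; Kappa is the Condorcet loser.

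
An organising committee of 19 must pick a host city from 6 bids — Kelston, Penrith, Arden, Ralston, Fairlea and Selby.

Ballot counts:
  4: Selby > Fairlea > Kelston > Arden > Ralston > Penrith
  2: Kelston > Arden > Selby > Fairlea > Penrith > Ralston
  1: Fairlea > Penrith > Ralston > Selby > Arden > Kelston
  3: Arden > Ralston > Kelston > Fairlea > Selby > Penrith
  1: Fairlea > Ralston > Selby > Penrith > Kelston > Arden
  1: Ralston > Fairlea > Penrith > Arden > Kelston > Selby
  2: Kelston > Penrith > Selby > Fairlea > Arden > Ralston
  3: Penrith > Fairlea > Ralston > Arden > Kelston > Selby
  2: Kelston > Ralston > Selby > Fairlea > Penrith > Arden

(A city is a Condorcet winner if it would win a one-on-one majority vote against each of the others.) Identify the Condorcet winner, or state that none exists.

Pairwise majorities:
Kelston–Penrith: Kelston 13–6.
Kelston vs Arden: Kelston wins 11–8.
Kelston vs Ralston: Kelston, 10–9.
Kelston vs Fairlea: Fairlea wins 10–9.
Kelston–Selby: Kelston 13–6.
Penrith–Arden: Penrith 10–9.
Penrith vs Ralston: Ralston, 11–8.
Penrith vs Fairlea: Fairlea, 14–5.
Penrith vs Selby: Selby wins 12–7.
Arden vs Ralston: Arden wins 11–8.
Arden vs Fairlea: Fairlea wins 14–5.
Arden–Selby: Selby 10–9.
Ralston–Fairlea: Fairlea 13–6.
Ralston vs Selby: Ralston wins 11–8.
Fairlea vs Selby: Selby, 10–9.
No city is unbeaten: Kelston loses to Fairlea; Penrith loses to Kelston; Arden loses to Kelston; Ralston loses to Kelston; Fairlea loses to Selby; Selby loses to Kelston. In particular Kelston beats Selby beats Fairlea beats Kelston is a majority cycle — no Condorcet winner exists.

none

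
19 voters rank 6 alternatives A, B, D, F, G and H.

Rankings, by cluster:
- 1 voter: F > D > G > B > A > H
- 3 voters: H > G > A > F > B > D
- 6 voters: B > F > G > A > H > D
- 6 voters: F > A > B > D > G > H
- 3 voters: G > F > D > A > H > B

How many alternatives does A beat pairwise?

A against each rival (19 voters):
A vs B: A wins 12–7.
A vs D: A, 15–4.
A vs F: F, 16–3.
A vs G: G, 13–6.
A vs H: A is ranked higher on 1+6+6+3 = 16 ballots, H on 3. A wins 16–3.
A beats B, D, H; loses to F, G — 3 pairwise wins.

3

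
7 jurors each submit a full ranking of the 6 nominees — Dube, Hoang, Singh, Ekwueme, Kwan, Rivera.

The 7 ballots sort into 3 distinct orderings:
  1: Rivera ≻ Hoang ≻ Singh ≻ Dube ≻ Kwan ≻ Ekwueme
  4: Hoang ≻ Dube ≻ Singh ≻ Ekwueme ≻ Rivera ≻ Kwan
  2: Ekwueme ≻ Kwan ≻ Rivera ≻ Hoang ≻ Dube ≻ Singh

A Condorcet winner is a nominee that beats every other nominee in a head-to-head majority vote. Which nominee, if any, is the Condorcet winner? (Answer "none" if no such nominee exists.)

Pairwise majorities:
Dube vs Hoang: 0 to 7, Hoang.
Dube vs Singh: Dube is ranked higher on 4+2 = 6 ballots, Singh on 1. Dube wins 6–1.
Dube vs Ekwueme: Dube, 5–2.
Dube vs Kwan: Dube wins 5–2.
Dube vs Rivera: Dube wins 4–3.
Hoang vs Singh: 1+4+2 = 7 for Hoang, 0 for Singh — Hoang by 7–0.
Hoang vs Ekwueme: Hoang preferred on 1+4 = 5 ballots; Hoang wins 5–2.
Hoang vs Kwan: Hoang wins 5–2.
Hoang vs Rivera: 4 to 3, Hoang.
Singh vs Ekwueme: 5 to 2, Singh.
Singh–Kwan: Singh 5–2.
Singh vs Rivera: Singh, 4–3.
Ekwueme vs Kwan: Ekwueme preferred on 4+2 = 6 ballots; Ekwueme wins 6–1.
Ekwueme vs Rivera: 4+2 = 6 for Ekwueme, 1 for Rivera — Ekwueme by 6–1.
Kwan vs Rivera: 2 for Kwan, 5 for Rivera — Rivera by 5–2.
Only Hoang has no losses; Hoang is the Condorcet winner.

Hoang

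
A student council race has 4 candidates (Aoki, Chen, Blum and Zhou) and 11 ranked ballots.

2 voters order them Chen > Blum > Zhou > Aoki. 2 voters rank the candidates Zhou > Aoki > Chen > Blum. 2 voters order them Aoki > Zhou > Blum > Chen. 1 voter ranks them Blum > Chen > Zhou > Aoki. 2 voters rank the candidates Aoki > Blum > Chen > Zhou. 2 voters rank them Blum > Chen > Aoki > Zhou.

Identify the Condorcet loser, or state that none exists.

Zhou

Head-to-head results (11 voters):
Aoki–Chen: Aoki 6–5.
Aoki vs Blum: 6 to 5, Aoki.
Aoki vs Zhou: Aoki preferred on 2+2+2 = 6 ballots; Aoki wins 6–5.
Chen vs Blum: Chen preferred on 2+2 = 4 ballots; Blum wins 7–4.
Chen vs Zhou: Chen, 7–4.
Blum vs Zhou: Blum preferred on 2+1+2+2 = 7 ballots; Blum wins 7–4.
Zhou is beaten in every head-to-head and is the Condorcet loser.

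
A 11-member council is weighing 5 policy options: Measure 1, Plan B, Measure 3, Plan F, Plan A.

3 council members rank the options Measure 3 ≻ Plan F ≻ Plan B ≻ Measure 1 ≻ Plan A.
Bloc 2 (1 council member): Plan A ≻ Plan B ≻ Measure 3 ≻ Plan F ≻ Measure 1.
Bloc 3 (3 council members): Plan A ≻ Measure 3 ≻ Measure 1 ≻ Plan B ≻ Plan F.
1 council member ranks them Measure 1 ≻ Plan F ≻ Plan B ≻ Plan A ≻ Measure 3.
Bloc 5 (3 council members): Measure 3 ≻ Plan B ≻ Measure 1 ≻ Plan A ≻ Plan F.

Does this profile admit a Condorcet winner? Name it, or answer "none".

Measure 3

Head-to-head results (11 council members):
Measure 1 vs Plan B: Plan B, 7–4.
Measure 1 vs Measure 3: Measure 3, 10–1.
Measure 1–Plan F: Measure 1 7–4.
Measure 1–Plan A: Measure 1 7–4.
Plan B vs Measure 3: Measure 3 wins 9–2.
Plan B vs Plan F: Plan B, 7–4.
Plan B vs Plan A: Plan B, 7–4.
Measure 3 vs Plan F: Measure 3 wins 10–1.
Measure 3 vs Plan A: Measure 3, 6–5.
Plan F vs Plan A: Plan A, 7–4.
Measure 3 wins every pairwise contest, so Measure 3 is the Condorcet winner.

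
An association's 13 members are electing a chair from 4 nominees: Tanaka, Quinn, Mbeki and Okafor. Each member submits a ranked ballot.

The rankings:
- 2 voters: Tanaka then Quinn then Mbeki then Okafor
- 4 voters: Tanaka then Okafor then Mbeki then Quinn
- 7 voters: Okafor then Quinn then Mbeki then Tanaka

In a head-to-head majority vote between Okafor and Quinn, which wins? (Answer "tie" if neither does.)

Okafor

Ballots ranking Okafor above Quinn: 4 + 7 = 11.
Ballots ranking Quinn above Okafor: 13 − 11 = 2.
Okafor wins the head-to-head 11–2.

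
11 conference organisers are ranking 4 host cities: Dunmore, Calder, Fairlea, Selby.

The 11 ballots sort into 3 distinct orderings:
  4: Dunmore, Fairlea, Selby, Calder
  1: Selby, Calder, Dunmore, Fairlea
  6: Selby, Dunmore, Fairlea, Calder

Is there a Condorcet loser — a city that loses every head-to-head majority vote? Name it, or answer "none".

Calder

Pairwise majorities:
Dunmore vs Calder: Dunmore wins 10–1.
Dunmore vs Fairlea: Dunmore, 11–0.
Dunmore vs Selby: Selby, 7–4.
Calder vs Fairlea: Calder preferred on 1 ballot; Fairlea wins 10–1.
Calder vs Selby: Calder preferred on 0 ballots; Selby wins 11–0.
Fairlea vs Selby: 4 for Fairlea, 7 for Selby — Selby by 7–4.
Only Calder has no wins; Calder is the Condorcet loser.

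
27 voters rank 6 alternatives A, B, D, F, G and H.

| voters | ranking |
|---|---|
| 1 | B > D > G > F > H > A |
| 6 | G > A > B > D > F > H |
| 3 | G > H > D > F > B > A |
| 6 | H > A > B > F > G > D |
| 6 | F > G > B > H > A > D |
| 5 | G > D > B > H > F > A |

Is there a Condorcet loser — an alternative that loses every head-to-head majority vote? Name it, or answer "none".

none

Pairwise majorities:
A vs B: A preferred on 6+6 = 12 ballots; B wins 15–12.
A–D: A 18–9.
A vs F: F, 15–12.
A–G: G 21–6.
A vs H: 6 to 21, H.
B vs D: 1+6+6+6 = 19 for B, 8 for D — B by 19–8.
B vs F: 1+6+6+5 = 18 for B, 9 for F — B by 18–9.
B vs G: B preferred on 1+6 = 7 ballots; G wins 20–7.
B vs H: B preferred on 1+6+6+5 = 18 ballots; B wins 18–9.
D vs F: 15 to 12, D.
D vs G: G, 26–1.
D–H: H 15–12.
F vs G: G, 15–12.
F vs H: H, 14–13.
G vs H: G wins 21–6.
Each alternative has at least one pairwise win (A beats D; B beats A; D beats F; F beats A; G beats A; H beats A) — no Condorcet loser.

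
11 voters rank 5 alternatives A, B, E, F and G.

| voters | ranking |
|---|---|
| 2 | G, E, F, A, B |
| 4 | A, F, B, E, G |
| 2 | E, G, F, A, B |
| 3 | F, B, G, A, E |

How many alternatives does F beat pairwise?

F against each rival (11 voters):
F vs A: 2+2+3 = 7 for F, 4 for A — F by 7–4.
F vs B: 2+4+2+3 = 11 for F, 0 for B — F by 11–0.
F vs E: 4+3 = 7 for F, 4 for E — F by 7–4.
F vs G: F preferred on 4+3 = 7 ballots; F wins 7–4.
F beats A, B, E, G — 4 pairwise wins.

4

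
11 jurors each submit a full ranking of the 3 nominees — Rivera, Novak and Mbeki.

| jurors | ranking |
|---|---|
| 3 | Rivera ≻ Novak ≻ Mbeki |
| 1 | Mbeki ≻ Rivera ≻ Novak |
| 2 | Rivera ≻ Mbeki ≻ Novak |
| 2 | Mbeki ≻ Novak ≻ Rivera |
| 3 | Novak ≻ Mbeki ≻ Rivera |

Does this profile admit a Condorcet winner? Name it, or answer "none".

Check each pair by majority over 11 ballots:
Rivera vs Novak: 6 to 5, Rivera.
Rivera vs Mbeki: Rivera preferred on 3+2 = 5 ballots; Mbeki wins 6–5.
Novak vs Mbeki: 6 to 5, Novak.
No nominee is unbeaten: Rivera loses to Mbeki; Novak loses to Rivera; Mbeki loses to Novak. In particular Rivera beats Novak beats Mbeki beats Rivera is a majority cycle — no Condorcet winner exists.

none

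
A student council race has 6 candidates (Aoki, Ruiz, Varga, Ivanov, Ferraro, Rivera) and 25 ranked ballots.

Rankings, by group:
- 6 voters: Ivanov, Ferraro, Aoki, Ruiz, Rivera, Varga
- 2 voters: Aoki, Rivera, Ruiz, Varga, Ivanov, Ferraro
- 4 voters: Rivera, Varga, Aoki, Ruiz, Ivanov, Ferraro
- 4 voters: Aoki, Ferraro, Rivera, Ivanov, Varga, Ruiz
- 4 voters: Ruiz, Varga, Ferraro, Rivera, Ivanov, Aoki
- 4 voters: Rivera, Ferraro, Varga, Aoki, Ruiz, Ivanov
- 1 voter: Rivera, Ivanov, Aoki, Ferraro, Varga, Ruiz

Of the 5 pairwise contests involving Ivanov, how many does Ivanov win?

1

Ivanov against each rival (25 voters):
Ivanov vs Aoki: Ivanov is ranked higher on 6+4+1 = 11 ballots, Aoki on 14. Aoki wins 14–11.
Ivanov vs Ruiz: 11 to 14, Ruiz.
Ivanov–Varga: Varga 14–11.
Ivanov vs Ferraro: Ivanov, 13–12.
Ivanov vs Rivera: Ivanov is ranked higher on 6 ballots, Rivera on 19. Rivera wins 19–6.
Ivanov beats Ferraro; loses to Aoki, Ruiz, Varga, Rivera — 1 pairwise win.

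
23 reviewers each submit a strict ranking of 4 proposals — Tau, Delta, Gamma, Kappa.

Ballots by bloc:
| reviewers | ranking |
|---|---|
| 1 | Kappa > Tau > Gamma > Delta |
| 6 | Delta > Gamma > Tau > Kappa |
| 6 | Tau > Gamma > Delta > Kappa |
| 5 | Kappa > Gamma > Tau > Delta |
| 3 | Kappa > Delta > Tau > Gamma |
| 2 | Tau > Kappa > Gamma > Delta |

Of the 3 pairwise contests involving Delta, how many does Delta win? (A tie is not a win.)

Delta against each rival (23 reviewers):
Delta vs Tau: Tau wins 14–9.
Delta vs Gamma: 9 to 14, Gamma.
Delta–Kappa: Delta 12–11.
Delta beats Kappa; loses to Tau, Gamma — 1 pairwise win.

1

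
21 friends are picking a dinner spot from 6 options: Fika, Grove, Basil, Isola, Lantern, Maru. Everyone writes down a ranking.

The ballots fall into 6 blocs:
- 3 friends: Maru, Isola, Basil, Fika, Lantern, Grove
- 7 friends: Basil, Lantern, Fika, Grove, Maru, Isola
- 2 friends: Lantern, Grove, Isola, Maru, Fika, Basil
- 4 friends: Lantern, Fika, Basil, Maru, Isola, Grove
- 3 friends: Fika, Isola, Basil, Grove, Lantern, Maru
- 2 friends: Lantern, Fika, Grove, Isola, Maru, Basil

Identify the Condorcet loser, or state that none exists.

Pairwise majorities:
Fika vs Grove: Fika, 19–2.
Fika vs Basil: 11 to 10, Fika.
Fika–Isola: Fika 16–5.
Fika–Lantern: Lantern 15–6.
Fika vs Maru: 7+4+3+2 = 16 for Fika, 5 for Maru — Fika by 16–5.
Grove vs Basil: Grove preferred on 2+2 = 4 ballots; Basil wins 17–4.
Grove–Isola: Grove 11–10.
Grove–Lantern: Lantern 18–3.
Grove vs Maru: 14 to 7, Grove.
Basil vs Isola: 11 to 10, Basil.
Basil vs Lantern: Basil, 13–8.
Basil vs Maru: Basil preferred on 7+4+3 = 14 ballots; Basil wins 14–7.
Isola vs Lantern: 3+3 = 6 for Isola, 15 for Lantern — Lantern by 15–6.
Isola–Maru: Maru 14–7.
Lantern vs Maru: Lantern is ranked higher on 7+2+4+3+2 = 18 ballots, Maru on 3. Lantern wins 18–3.
Only Isola has no wins; Isola is the Condorcet loser.

Isola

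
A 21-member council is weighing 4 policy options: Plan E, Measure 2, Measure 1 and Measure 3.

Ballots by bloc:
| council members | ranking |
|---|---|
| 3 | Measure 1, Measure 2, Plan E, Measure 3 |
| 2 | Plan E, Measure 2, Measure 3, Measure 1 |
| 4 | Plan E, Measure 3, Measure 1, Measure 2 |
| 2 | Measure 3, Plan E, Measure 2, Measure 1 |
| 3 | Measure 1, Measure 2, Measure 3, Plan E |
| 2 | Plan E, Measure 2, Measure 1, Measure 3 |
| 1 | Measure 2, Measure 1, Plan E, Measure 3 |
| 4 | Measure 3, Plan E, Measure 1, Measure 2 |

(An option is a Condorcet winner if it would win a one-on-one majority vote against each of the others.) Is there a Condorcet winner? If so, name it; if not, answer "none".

Head-to-head results (21 council members):
Plan E vs Measure 2: Plan E, 14–7.
Plan E–Measure 1: Plan E 14–7.
Plan E vs Measure 3: Plan E wins 12–9.
Measure 2 vs Measure 1: Measure 2 is ranked higher on 2+2+2+1 = 7 ballots, Measure 1 on 14. Measure 1 wins 14–7.
Measure 2 vs Measure 3: Measure 2 wins 11–10.
Measure 1 vs Measure 3: 3+3+2+1 = 9 for Measure 1, 12 for Measure 3 — Measure 3 by 12–9.
Only Plan E has no losses; Plan E is the Condorcet winner.

Plan E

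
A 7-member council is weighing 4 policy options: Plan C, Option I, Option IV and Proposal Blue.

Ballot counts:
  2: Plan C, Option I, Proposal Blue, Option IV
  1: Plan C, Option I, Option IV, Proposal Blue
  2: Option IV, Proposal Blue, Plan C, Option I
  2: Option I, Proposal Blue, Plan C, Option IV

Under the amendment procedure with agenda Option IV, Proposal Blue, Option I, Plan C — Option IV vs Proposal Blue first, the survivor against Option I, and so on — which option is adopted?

Round 1: Option IV vs Proposal Blue — 3–4, Proposal Blue advances.
Round 2: Proposal Blue vs Option I — 2–5, Option I advances.
Round 3: Option I vs Plan C — 2–5, Plan C advances.
Plan C survives the agenda.

Plan C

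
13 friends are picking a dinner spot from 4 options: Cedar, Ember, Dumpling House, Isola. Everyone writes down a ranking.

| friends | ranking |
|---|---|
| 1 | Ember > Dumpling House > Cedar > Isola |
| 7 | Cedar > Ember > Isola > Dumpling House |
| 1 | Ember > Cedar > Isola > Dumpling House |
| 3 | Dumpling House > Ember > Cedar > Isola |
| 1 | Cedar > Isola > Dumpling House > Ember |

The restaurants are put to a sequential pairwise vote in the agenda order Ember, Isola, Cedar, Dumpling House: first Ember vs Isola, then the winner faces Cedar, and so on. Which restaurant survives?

Cedar

Round 1: Ember vs Isola — 12–1, Ember advances.
Round 2: Ember vs Cedar — 5–8, Cedar advances.
Round 3: Cedar vs Dumpling House — 9–4, Cedar advances.
The agenda winner is Cedar.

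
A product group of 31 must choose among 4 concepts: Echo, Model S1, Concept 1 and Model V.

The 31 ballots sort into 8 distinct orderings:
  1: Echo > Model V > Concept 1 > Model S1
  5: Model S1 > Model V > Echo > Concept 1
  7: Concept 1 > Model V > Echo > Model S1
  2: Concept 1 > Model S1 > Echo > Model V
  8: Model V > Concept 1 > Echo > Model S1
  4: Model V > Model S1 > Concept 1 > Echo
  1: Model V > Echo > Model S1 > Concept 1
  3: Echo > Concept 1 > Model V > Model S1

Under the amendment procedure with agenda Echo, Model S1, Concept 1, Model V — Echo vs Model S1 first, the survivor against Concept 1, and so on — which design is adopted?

Round 1: Echo vs Model S1 — 20–11, Echo advances.
Round 2: Echo vs Concept 1 — 10–21, Concept 1 advances.
Round 3: Concept 1 vs Model V — 12–19, Model V advances.
The agenda winner is Model V.

Model V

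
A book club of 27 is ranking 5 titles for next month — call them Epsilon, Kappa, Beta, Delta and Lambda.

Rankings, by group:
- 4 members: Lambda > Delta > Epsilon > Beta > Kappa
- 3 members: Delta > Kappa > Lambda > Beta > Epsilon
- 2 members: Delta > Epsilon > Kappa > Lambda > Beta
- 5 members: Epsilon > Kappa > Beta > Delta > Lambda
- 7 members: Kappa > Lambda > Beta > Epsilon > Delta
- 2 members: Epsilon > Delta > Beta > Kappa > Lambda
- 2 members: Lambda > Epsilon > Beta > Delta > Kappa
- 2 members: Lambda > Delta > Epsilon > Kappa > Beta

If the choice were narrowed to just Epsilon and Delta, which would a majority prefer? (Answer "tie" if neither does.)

Epsilon

Ballots ranking Epsilon above Delta: 5 + 7 + 2 + 2 = 16.
Ballots ranking Delta above Epsilon: 27 − 16 = 11.
Epsilon wins the head-to-head 16–11.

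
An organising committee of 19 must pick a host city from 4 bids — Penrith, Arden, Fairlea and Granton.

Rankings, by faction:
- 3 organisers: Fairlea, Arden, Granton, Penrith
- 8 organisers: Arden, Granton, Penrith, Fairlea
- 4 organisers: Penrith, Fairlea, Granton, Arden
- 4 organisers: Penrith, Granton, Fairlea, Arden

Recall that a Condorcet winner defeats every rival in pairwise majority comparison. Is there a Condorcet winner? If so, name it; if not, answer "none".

Check each pair by majority over 19 ballots:
Penrith vs Arden: Arden, 11–8.
Penrith vs Fairlea: Penrith wins 16–3.
Penrith vs Granton: Granton wins 11–8.
Arden vs Fairlea: Fairlea wins 11–8.
Arden vs Granton: Arden, 11–8.
Fairlea vs Granton: Granton, 12–7.
Each city drops at least one matchup (Penrith loses to Arden; Arden loses to Fairlea; Fairlea loses to Penrith; Granton loses to Arden); the cycle Penrith beats Fairlea beats Arden beats Penrith rules out a Condorcet winner.

none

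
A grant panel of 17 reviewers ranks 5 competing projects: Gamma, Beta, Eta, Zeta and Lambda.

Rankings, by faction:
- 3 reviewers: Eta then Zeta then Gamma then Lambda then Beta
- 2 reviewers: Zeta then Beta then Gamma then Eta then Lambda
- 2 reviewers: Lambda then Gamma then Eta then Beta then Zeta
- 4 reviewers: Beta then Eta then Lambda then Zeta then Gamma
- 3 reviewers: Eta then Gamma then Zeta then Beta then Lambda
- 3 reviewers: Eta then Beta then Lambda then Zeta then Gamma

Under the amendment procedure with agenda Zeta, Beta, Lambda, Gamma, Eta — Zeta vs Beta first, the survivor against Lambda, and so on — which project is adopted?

Round 1: Zeta vs Beta — 8–9, Beta advances.
Round 2: Beta vs Lambda — 12–5, Beta advances.
Round 3: Beta vs Gamma — 9–8, Beta advances.
Round 4: Beta vs Eta — 6–11, Eta advances.
Eta survives the agenda.

Eta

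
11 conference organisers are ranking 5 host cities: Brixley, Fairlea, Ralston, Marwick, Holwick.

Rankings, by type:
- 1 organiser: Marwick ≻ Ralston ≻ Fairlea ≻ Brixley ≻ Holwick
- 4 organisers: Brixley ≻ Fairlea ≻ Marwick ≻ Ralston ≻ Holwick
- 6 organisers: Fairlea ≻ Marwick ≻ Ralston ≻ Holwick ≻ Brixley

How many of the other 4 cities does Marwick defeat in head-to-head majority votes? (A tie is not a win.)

3

Marwick against each rival (11 organisers):
Marwick vs Brixley: Marwick preferred on 1+6 = 7 ballots; Marwick wins 7–4.
Marwick vs Fairlea: 1 for Marwick, 10 for Fairlea — Fairlea by 10–1.
Marwick vs Ralston: Marwick, 11–0.
Marwick–Holwick: Marwick 11–0.
Marwick beats Brixley, Ralston, Holwick; loses to Fairlea — 3 pairwise wins.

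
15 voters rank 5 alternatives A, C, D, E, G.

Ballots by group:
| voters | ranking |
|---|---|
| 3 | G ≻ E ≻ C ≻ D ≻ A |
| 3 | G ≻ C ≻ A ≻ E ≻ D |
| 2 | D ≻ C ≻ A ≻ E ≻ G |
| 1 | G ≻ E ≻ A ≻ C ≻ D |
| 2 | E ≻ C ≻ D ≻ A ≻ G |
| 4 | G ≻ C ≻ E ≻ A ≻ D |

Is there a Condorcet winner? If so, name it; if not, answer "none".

G

Pairwise majorities:
A vs C: C, 14–1.
A vs D: A, 8–7.
A vs E: E wins 10–5.
A vs G: G wins 11–4.
C vs D: C wins 13–2.
C vs E: C wins 9–6.
C vs G: G wins 11–4.
D vs E: E, 13–2.
D–G: G 11–4.
E–G: G 11–4.
G beats each of A, C, D, E — G is the Condorcet winner.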